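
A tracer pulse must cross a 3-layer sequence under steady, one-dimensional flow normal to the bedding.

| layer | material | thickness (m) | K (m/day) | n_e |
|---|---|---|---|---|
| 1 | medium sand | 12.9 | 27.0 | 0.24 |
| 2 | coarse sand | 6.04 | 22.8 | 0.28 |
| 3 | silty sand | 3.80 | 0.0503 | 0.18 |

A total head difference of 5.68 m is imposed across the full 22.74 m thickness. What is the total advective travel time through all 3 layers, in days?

With flow normal to the layers, continuity requires the same specific discharge q through every layer.
Σ(b_i/K_i) = 12.9/27.0 + 6.04/22.8 + 3.80/0.0503 = 76.29 d.
q = Δh / Σ(b_i/K_i) = 5.68 / 76.29 = 0.07445 m/day.
In each layer the seepage velocity is v_i = q/n_i, so the layer transit time is t_i = b_i·n_i / q:
  layer 1 (medium sand): t_1 = 12.9 × 0.24 / 0.07445 = 41.58 d
  layer 2 (coarse sand): t_2 = 6.04 × 0.28 / 0.07445 = 22.71 d
  layer 3 (silty sand): t_3 = 3.80 × 0.18 / 0.07445 = 9.187 d
Total t = Σ t_i = 73.48 days.

73.5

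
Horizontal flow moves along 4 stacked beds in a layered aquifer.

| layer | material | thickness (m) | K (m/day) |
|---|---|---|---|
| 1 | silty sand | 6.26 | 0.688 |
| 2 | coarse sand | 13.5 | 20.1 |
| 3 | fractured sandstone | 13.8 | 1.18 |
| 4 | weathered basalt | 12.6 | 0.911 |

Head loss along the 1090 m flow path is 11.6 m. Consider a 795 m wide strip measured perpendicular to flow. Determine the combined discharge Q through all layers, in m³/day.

2570

Flow is parallel to layering, so each bed carries its own Darcy discharge and the transmissivities add.
Σ(K_i·b_i) = 0.688×6.26 + 20.1×13.5 + 1.18×13.8 + 0.911×12.6 = 303.4 m²/day.
Hydraulic gradient i = Δh / L = 11.6 / 1090 = 0.01064.
Q = Σ(K_i·b_i) · W · i = 303.4 × 795 × 0.01064 = 2567 m³/day.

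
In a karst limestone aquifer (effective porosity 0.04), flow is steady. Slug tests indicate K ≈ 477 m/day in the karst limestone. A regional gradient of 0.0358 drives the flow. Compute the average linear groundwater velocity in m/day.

Hydraulic gradient i = 0.0358.
Darcy flux q = K · i = 477.0 × 0.03580 = 17.08 m/day.
Seepage velocity v = q / n_e = 17.08 / 0.04 = 426.9 m/day.

427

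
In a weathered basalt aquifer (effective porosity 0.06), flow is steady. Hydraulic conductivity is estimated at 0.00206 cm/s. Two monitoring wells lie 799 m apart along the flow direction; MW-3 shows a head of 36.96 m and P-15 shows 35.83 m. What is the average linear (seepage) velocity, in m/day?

0.0420

Convert K: 0.00206 cm/s × 864 = 1.780 m/day.
Hydraulic gradient i = (36.96 − 35.83) / 799 = 1.13 / 799 = 0.001414.
Darcy flux q = K · i = 1.780 × 0.001414 = 0.002517 m/day.
Seepage velocity v = q / n_e = 0.002517 / 0.06 = 0.04195 m/day.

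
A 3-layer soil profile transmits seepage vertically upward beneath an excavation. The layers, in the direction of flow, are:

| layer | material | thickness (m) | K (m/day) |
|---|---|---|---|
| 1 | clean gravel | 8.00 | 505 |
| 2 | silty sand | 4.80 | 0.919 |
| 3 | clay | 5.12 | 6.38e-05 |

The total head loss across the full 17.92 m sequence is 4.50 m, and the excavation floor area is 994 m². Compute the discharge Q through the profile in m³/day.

0.0557

Flow is perpendicular to layering, so the layers act in series and the equivalent K is the thickness-weighted harmonic mean.
Total thickness L = 8.00 + 4.80 + 5.12 = 17.92 m.
Σ(b_i/K_i) = 8.00/505 + 4.80/0.919 + 5.12/6.38e-05 = 80256 d.
K_eq = L / Σ(b_i/K_i) = 17.92 / 80256 = 0.0002233 m/day.
Q = K_eq · A · (Δh/L) = 0.0002233 × 994 × (4.50/17.92) = 0.05573 m³/day.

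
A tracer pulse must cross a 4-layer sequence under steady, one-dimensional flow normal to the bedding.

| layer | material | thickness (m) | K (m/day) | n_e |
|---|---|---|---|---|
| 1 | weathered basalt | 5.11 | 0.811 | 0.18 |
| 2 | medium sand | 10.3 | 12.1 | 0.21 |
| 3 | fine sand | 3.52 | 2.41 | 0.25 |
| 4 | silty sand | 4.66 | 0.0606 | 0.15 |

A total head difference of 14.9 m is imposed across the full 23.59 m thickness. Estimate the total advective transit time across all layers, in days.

26.8

With flow normal to the layers, continuity requires the same specific discharge q through every layer.
Σ(b_i/K_i) = 5.11/0.811 + 10.3/12.1 + 3.52/2.41 + 4.66/0.0606 = 85.51 d.
q = Δh / Σ(b_i/K_i) = 14.9 / 85.51 = 0.1742 m/day.
In each layer the seepage velocity is v_i = q/n_i, so the layer transit time is t_i = b_i·n_i / q:
  layer 1 (weathered basalt): t_1 = 5.11 × 0.18 / 0.1742 = 5.279 d
  layer 2 (medium sand): t_2 = 10.3 × 0.21 / 0.1742 = 12.41 d
  layer 3 (fine sand): t_3 = 3.52 × 0.25 / 0.1742 = 5.050 d
  layer 4 (silty sand): t_4 = 4.66 × 0.15 / 0.1742 = 4.012 d
Total t = Σ t_i = 26.75 days.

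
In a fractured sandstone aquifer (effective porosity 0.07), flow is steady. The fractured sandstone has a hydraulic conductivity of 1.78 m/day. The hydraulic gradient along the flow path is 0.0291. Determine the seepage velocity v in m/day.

Hydraulic gradient i = 0.0291.
Darcy flux q = K · i = 1.780 × 0.02910 = 0.05180 m/day.
Seepage velocity v = q / n_e = 0.05180 / 0.07 = 0.7400 m/day.

0.740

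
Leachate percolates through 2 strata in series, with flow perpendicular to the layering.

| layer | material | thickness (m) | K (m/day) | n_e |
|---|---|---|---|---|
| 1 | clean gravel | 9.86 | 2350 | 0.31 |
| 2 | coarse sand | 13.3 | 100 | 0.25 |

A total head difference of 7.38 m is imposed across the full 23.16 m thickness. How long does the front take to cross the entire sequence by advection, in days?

0.119

With flow normal to the layers, continuity requires the same specific discharge q through every layer.
Σ(b_i/K_i) = 9.86/2350 + 13.3/100 = 0.1372 d.
q = Δh / Σ(b_i/K_i) = 7.38 / 0.1372 = 53.79 m/day.
In each layer the seepage velocity is v_i = q/n_i, so the layer transit time is t_i = b_i·n_i / q:
  layer 1 (clean gravel): t_1 = 9.86 × 0.31 / 53.79 = 0.05682 d
  layer 2 (coarse sand): t_2 = 13.3 × 0.25 / 53.79 = 0.06181 d
Total t = Σ t_i = 0.1186 days.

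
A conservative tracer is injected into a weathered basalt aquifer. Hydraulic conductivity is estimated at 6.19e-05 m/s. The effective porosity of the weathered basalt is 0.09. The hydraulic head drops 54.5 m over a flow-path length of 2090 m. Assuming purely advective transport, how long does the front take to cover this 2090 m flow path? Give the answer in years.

Convert K: 6.19e-05 m/s × 86400 = 5.348 m/day.
Hydraulic gradient i = Δh / L = 54.5 / 2090 = 0.02608.
Darcy flux q = K · i = 5.348 × 0.02608 = 0.1395 m/day.
Seepage velocity v = q / n_e = 0.1395 / 0.09 = 1.550 m/day.
Travel time t = L / v = 2090 / 1.550 = 1349 days = 3.693 years.

3.69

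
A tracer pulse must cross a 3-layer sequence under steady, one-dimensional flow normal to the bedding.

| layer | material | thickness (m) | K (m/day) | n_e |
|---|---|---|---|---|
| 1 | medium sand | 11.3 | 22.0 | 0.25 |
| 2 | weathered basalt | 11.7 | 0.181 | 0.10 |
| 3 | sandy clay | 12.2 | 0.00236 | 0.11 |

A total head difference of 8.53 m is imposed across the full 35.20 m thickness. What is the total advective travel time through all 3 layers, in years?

8.97

With flow normal to the layers, continuity requires the same specific discharge q through every layer.
Σ(b_i/K_i) = 11.3/22.0 + 11.7/0.181 + 12.2/0.00236 = 5235 d.
q = Δh / Σ(b_i/K_i) = 8.53 / 5235 = 0.001630 m/day.
In each layer the seepage velocity is v_i = q/n_i, so the layer transit time is t_i = b_i·n_i / q:
  layer 1 (medium sand): t_1 = 11.3 × 0.25 / 0.001630 = 1734 d
  layer 2 (weathered basalt): t_2 = 11.7 × 0.10 / 0.001630 = 718.0 d
  layer 3 (sandy clay): t_3 = 12.2 × 0.11 / 0.001630 = 823.6 d
Total t = Σ t_i = 3275 days = 8.967 years.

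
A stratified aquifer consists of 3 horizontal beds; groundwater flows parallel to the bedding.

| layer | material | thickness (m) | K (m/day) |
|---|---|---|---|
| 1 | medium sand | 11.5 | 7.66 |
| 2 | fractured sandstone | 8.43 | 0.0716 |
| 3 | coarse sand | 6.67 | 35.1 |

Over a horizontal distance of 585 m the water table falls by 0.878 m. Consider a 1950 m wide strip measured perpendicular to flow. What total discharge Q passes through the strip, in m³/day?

945

Flow is parallel to layering, so each bed carries its own Darcy discharge and the transmissivities add.
Σ(K_i·b_i) = 7.66×11.5 + 0.0716×8.43 + 35.1×6.67 = 322.8 m²/day.
Hydraulic gradient i = Δh / L = 0.878 / 585 = 0.001501.
Q = Σ(K_i·b_i) · W · i = 322.8 × 1950 × 0.001501 = 944.8 m³/day.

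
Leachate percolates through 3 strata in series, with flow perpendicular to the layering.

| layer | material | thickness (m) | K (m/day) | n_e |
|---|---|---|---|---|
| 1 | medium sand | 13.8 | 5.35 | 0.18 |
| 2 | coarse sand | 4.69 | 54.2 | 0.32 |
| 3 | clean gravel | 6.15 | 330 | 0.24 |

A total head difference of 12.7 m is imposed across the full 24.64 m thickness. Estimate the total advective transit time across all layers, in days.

1.15

With flow normal to the layers, continuity requires the same specific discharge q through every layer.
Σ(b_i/K_i) = 13.8/5.35 + 4.69/54.2 + 6.15/330 = 2.685 d.
q = Δh / Σ(b_i/K_i) = 12.7 / 2.685 = 4.731 m/day.
In each layer the seepage velocity is v_i = q/n_i, so the layer transit time is t_i = b_i·n_i / q:
  layer 1 (medium sand): t_1 = 13.8 × 0.18 / 4.731 = 0.5251 d
  layer 2 (coarse sand): t_2 = 4.69 × 0.32 / 4.731 = 0.3172 d
  layer 3 (clean gravel): t_3 = 6.15 × 0.24 / 4.731 = 0.3120 d
Total t = Σ t_i = 1.154 days.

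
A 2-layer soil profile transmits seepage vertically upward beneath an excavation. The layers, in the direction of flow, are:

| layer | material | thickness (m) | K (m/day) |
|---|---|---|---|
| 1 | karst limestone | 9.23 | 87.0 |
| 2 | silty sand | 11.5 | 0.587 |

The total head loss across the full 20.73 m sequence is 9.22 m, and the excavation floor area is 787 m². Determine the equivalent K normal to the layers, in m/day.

1.05

Flow is perpendicular to layering, so the layers act in series and the equivalent K is the thickness-weighted harmonic mean.
Total thickness L = 9.23 + 11.5 = 20.73 m.
Σ(b_i/K_i) = 9.23/87.0 + 11.5/0.587 = 19.70 d.
K_eq = L / Σ(b_i/K_i) = 20.73 / 19.70 = 1.052 m/day.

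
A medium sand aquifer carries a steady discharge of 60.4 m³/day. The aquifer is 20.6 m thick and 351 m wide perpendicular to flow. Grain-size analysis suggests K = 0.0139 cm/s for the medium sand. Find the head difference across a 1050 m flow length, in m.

0.730

Convert K: 0.0139 cm/s × 864 = 12.01 m/day.
Cross-sectional area A = 351 × 20.6 = 7231 m².
From Q = K·A·i, i = Q / (K·A) = 60.4 / (12.01 × 7231) = 0.0006956.
Head loss Δh = i · L = 0.0006956 × 1050 = 0.7303 m.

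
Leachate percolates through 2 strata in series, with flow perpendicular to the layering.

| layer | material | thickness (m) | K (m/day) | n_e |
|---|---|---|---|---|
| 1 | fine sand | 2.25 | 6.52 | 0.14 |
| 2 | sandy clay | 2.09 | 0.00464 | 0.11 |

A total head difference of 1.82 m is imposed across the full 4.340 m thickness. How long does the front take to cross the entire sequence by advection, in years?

0.370

With flow normal to the layers, continuity requires the same specific discharge q through every layer.
Σ(b_i/K_i) = 2.25/6.52 + 2.09/0.00464 = 450.8 d.
q = Δh / Σ(b_i/K_i) = 1.82 / 450.8 = 0.004037 m/day.
In each layer the seepage velocity is v_i = q/n_i, so the layer transit time is t_i = b_i·n_i / q:
  layer 1 (fine sand): t_1 = 2.25 × 0.14 / 0.004037 = 78.02 d
  layer 2 (sandy clay): t_2 = 2.09 × 0.11 / 0.004037 = 56.94 d
Total t = Σ t_i = 135.0 days = 0.3695 years.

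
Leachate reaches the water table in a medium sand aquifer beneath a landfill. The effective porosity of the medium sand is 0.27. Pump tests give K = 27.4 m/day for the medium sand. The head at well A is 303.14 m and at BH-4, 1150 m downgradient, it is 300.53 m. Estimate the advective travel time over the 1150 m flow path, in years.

Hydraulic gradient i = (303.14 − 300.53) / 1150 = 2.61 / 1150 = 0.002270.
Darcy flux q = K · i = 27.40 × 0.002270 = 0.06219 m/day.
Seepage velocity v = q / n_e = 0.06219 / 0.27 = 0.2303 m/day.
Travel time t = L / v = 1150 / 0.2303 = 4993 days = 13.67 years.

13.7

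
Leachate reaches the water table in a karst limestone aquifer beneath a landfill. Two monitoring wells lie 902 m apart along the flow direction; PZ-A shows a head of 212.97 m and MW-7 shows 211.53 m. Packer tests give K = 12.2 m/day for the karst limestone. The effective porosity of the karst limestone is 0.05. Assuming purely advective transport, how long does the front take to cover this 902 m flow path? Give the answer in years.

6.34

Hydraulic gradient i = (212.97 − 211.53) / 902 = 1.44 / 902 = 0.001596.
Darcy flux q = K · i = 12.20 × 0.001596 = 0.01948 m/day.
Seepage velocity v = q / n_e = 0.01948 / 0.05 = 0.3895 m/day.
Travel time t = L / v = 902 / 0.3895 = 2316 days = 6.340 years.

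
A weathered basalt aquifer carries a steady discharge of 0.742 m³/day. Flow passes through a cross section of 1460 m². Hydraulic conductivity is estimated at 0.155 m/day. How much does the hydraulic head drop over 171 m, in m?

0.561

From Q = K·A·i, i = Q / (K·A) = 0.742 / (0.1550 × 1460) = 0.003279.
Head loss Δh = i · L = 0.003279 × 171 = 0.5607 m.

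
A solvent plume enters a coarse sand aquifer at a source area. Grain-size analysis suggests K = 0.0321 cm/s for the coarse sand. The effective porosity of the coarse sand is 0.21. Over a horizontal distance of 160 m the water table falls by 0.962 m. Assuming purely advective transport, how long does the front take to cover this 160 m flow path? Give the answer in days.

201

Convert K: 0.0321 cm/s × 864 = 27.73 m/day.
Hydraulic gradient i = Δh / L = 0.962 / 160 = 0.006012.
Darcy flux q = K · i = 27.73 × 0.006012 = 0.1668 m/day.
Seepage velocity v = q / n_e = 0.1668 / 0.21 = 0.7941 m/day.
Travel time t = L / v = 160 / 0.7941 = 201.5 days.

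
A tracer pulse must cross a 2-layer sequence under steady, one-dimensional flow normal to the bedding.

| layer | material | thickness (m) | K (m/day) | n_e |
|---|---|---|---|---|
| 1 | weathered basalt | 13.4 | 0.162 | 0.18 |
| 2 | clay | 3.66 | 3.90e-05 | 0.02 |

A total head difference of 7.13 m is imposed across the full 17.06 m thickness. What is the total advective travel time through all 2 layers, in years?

With flow normal to the layers, continuity requires the same specific discharge q through every layer.
Σ(b_i/K_i) = 13.4/0.162 + 3.66/3.90e-05 = 93929 d.
q = Δh / Σ(b_i/K_i) = 7.13 / 93929 = 7.591e-05 m/day.
In each layer the seepage velocity is v_i = q/n_i, so the layer transit time is t_i = b_i·n_i / q:
  layer 1 (weathered basalt): t_1 = 13.4 × 0.18 / 7.591e-05 = 31775 d
  layer 2 (clay): t_2 = 3.66 × 0.02 / 7.591e-05 = 964.3 d
Total t = Σ t_i = 32739 days = 89.64 years.

89.6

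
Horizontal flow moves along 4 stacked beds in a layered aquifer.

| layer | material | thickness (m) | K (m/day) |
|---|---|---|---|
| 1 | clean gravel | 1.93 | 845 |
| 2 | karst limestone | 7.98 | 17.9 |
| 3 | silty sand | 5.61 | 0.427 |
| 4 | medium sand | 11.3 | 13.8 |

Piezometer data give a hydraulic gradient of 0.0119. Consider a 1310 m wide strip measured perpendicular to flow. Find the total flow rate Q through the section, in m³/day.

30100

Flow is parallel to layering, so each bed carries its own Darcy discharge and the transmissivities add.
Σ(K_i·b_i) = 845×1.93 + 17.9×7.98 + 0.427×5.61 + 13.8×11.3 = 1932 m²/day.
Hydraulic gradient i = 0.0119.
Q = Σ(K_i·b_i) · W · i = 1932 × 1310 × 0.01190 = 30118 m³/day.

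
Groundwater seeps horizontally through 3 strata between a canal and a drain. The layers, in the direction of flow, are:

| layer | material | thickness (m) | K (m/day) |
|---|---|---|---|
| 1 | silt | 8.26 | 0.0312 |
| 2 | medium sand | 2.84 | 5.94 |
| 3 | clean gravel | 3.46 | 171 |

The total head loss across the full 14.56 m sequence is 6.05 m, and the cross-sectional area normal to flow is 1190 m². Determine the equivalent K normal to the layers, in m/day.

Flow is perpendicular to layering, so the layers act in series and the equivalent K is the thickness-weighted harmonic mean.
Total thickness L = 8.26 + 2.84 + 3.46 = 14.56 m.
Σ(b_i/K_i) = 8.26/0.0312 + 2.84/5.94 + 3.46/171 = 265.2 d.
K_eq = L / Σ(b_i/K_i) = 14.56 / 265.2 = 0.05489 m/day.

0.0549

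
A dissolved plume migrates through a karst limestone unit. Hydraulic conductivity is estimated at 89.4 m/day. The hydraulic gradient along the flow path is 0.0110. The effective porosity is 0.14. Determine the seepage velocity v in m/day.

7.02

Hydraulic gradient i = 0.0110.
Darcy flux q = K · i = 89.40 × 0.01100 = 0.9834 m/day.
Seepage velocity v = q / n_e = 0.9834 / 0.14 = 7.024 m/day.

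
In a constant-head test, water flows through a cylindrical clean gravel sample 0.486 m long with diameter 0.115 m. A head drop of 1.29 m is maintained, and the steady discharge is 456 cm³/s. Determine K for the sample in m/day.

1430

Cross-sectional area A = π·(d/2)² = π × (0.115/2)² = 0.01039 m².
Convert discharge: 456 cm³/s = 0.0004560 m³/s.
Darcy's law rearranged: K = Q·L / (A·Δh) = 0.0004560 × 0.486 / (0.01039 × 1.29) = 0.01654 m/s = 1429 m/day.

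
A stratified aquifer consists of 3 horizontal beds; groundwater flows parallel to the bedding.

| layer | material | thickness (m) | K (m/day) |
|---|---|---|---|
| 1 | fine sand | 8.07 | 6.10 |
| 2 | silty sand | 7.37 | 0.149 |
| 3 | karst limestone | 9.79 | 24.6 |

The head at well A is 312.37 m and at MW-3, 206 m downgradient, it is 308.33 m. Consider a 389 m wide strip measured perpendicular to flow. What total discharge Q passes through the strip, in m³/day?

Flow is parallel to layering, so each bed carries its own Darcy discharge and the transmissivities add.
Σ(K_i·b_i) = 6.10×8.07 + 0.149×7.37 + 24.6×9.79 = 291.2 m²/day.
Hydraulic gradient i = (312.37 − 308.33) / 206 = 4.04 / 206 = 0.01961.
Q = Σ(K_i·b_i) · W · i = 291.2 × 389 × 0.01961 = 2221 m³/day.

2220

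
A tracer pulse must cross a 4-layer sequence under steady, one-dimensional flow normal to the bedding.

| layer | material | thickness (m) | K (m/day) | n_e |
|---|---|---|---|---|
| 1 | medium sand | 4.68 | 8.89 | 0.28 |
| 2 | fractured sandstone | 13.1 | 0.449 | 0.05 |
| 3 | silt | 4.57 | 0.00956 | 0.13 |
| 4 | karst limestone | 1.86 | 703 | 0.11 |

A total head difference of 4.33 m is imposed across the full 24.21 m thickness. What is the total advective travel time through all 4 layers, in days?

324

With flow normal to the layers, continuity requires the same specific discharge q through every layer.
Σ(b_i/K_i) = 4.68/8.89 + 13.1/0.449 + 4.57/0.00956 + 1.86/703 = 507.7 d.
q = Δh / Σ(b_i/K_i) = 4.33 / 507.7 = 0.008528 m/day.
In each layer the seepage velocity is v_i = q/n_i, so the layer transit time is t_i = b_i·n_i / q:
  layer 1 (medium sand): t_1 = 4.68 × 0.28 / 0.008528 = 153.7 d
  layer 2 (fractured sandstone): t_2 = 13.1 × 0.05 / 0.008528 = 76.81 d
  layer 3 (silt): t_3 = 4.57 × 0.13 / 0.008528 = 69.66 d
  layer 4 (karst limestone): t_4 = 1.86 × 0.11 / 0.008528 = 23.99 d
Total t = Σ t_i = 324.1 days.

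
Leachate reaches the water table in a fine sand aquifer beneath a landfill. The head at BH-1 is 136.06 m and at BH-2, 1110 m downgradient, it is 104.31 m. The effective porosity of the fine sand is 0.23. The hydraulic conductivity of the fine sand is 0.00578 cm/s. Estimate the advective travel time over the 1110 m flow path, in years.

Convert K: 0.00578 cm/s × 864 = 4.994 m/day.
Hydraulic gradient i = (136.06 − 104.31) / 1110 = 31.75 / 1110 = 0.02860.
Darcy flux q = K · i = 4.994 × 0.02860 = 0.1428 m/day.
Seepage velocity v = q / n_e = 0.1428 / 0.23 = 0.6211 m/day.
Travel time t = L / v = 1110 / 0.6211 = 1787 days = 4.893 years.

4.89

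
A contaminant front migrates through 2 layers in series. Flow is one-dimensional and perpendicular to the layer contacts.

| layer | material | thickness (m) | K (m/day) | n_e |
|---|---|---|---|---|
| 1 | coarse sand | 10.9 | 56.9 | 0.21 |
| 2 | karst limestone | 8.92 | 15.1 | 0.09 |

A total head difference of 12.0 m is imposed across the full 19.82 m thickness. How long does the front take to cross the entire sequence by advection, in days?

0.202

With flow normal to the layers, continuity requires the same specific discharge q through every layer.
Σ(b_i/K_i) = 10.9/56.9 + 8.92/15.1 = 0.7823 d.
q = Δh / Σ(b_i/K_i) = 12.0 / 0.7823 = 15.34 m/day.
In each layer the seepage velocity is v_i = q/n_i, so the layer transit time is t_i = b_i·n_i / q:
  layer 1 (coarse sand): t_1 = 10.9 × 0.21 / 15.34 = 0.1492 d
  layer 2 (karst limestone): t_2 = 8.92 × 0.09 / 15.34 = 0.05234 d
Total t = Σ t_i = 0.2016 days.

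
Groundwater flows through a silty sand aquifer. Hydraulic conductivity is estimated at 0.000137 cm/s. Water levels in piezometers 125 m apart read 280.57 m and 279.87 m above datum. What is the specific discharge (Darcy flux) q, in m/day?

Convert K: 0.000137 cm/s × 864 = 0.1184 m/day.
Hydraulic gradient i = (280.57 − 279.87) / 125 = 0.7 / 125 = 0.005600.
Specific discharge q = K · i = 0.1184 × 0.005600 = 0.0006629 m/day.

0.000663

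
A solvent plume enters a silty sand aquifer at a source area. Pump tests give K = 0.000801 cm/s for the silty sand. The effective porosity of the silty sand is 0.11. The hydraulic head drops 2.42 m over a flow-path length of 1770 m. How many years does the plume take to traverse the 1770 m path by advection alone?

563

Convert K: 0.000801 cm/s × 864 = 0.6921 m/day.
Hydraulic gradient i = Δh / L = 2.42 / 1770 = 0.001367.
Darcy flux q = K · i = 0.6921 × 0.001367 = 0.0009462 m/day.
Seepage velocity v = q / n_e = 0.0009462 / 0.11 = 0.008602 m/day.
Travel time t = L / v = 1770 / 0.008602 = 2.058e+05 days = 563.4 years.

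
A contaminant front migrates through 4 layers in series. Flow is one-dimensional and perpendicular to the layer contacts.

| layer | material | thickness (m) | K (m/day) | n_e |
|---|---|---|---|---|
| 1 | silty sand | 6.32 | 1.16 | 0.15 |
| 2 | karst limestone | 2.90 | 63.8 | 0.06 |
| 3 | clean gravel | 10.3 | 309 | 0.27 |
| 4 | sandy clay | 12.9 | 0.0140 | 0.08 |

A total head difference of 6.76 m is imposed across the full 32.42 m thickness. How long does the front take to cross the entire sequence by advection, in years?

With flow normal to the layers, continuity requires the same specific discharge q through every layer.
Σ(b_i/K_i) = 6.32/1.16 + 2.90/63.8 + 10.3/309 + 12.9/0.0140 = 927.0 d.
q = Δh / Σ(b_i/K_i) = 6.76 / 927.0 = 0.007293 m/day.
In each layer the seepage velocity is v_i = q/n_i, so the layer transit time is t_i = b_i·n_i / q:
  layer 1 (silty sand): t_1 = 6.32 × 0.15 / 0.007293 = 130.0 d
  layer 2 (karst limestone): t_2 = 2.90 × 0.06 / 0.007293 = 23.86 d
  layer 3 (clean gravel): t_3 = 10.3 × 0.27 / 0.007293 = 381.3 d
  layer 4 (sandy clay): t_4 = 12.9 × 0.08 / 0.007293 = 141.5 d
Total t = Σ t_i = 676.7 days = 1.853 years.

1.85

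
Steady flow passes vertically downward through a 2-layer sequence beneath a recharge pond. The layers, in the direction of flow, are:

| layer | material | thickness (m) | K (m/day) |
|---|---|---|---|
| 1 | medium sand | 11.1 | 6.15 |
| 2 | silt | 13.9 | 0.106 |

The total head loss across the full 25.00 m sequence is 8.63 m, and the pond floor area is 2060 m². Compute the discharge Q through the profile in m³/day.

Flow is perpendicular to layering, so the layers act in series and the equivalent K is the thickness-weighted harmonic mean.
Total thickness L = 11.1 + 13.9 = 25.00 m.
Σ(b_i/K_i) = 11.1/6.15 + 13.9/0.106 = 132.9 d.
K_eq = L / Σ(b_i/K_i) = 25.00 / 132.9 = 0.1881 m/day.
Q = K_eq · A · (Δh/L) = 0.1881 × 2060 × (8.63/25.00) = 133.7 m³/day.

134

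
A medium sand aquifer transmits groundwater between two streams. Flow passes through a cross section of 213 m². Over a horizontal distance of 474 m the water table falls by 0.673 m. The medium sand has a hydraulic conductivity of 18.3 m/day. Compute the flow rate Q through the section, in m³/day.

Hydraulic gradient i = Δh / L = 0.673 / 474 = 0.001420.
Darcy's law: Q = K · A · i = 18.30 × 213.0 × 0.001420 = 5.534 m³/day.

5.53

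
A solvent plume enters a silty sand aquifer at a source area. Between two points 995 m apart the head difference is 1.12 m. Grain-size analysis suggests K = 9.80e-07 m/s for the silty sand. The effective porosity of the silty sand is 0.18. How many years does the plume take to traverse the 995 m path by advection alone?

Convert K: 9.80e-07 m/s × 86400 = 0.08467 m/day.
Hydraulic gradient i = Δh / L = 1.12 / 995 = 0.001126.
Darcy flux q = K · i = 0.08467 × 0.001126 = 9.531e-05 m/day.
Seepage velocity v = q / n_e = 9.531e-05 / 0.18 = 0.0005295 m/day.
Travel time t = L / v = 995 / 0.0005295 = 1.879e+06 days = 5145 years.

5140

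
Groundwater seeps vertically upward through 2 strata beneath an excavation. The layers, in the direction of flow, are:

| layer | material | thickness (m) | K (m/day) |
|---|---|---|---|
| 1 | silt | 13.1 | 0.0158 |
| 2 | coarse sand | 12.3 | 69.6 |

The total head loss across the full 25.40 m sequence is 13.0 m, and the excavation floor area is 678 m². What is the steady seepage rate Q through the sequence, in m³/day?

10.6

Flow is perpendicular to layering, so the layers act in series and the equivalent K is the thickness-weighted harmonic mean.
Total thickness L = 13.1 + 12.3 = 25.40 m.
Σ(b_i/K_i) = 13.1/0.0158 + 12.3/69.6 = 829.3 d.
K_eq = L / Σ(b_i/K_i) = 25.40 / 829.3 = 0.03063 m/day.
Q = K_eq · A · (Δh/L) = 0.03063 × 678 × (13.0/25.40) = 10.63 m³/day.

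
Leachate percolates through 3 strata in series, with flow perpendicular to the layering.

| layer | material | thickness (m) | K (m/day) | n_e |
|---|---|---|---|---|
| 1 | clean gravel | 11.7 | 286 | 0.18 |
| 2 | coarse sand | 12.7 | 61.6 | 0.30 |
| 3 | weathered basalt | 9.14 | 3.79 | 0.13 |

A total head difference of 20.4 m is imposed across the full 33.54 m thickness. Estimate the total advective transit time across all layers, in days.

With flow normal to the layers, continuity requires the same specific discharge q through every layer.
Σ(b_i/K_i) = 11.7/286 + 12.7/61.6 + 9.14/3.79 = 2.659 d.
q = Δh / Σ(b_i/K_i) = 20.4 / 2.659 = 7.673 m/day.
In each layer the seepage velocity is v_i = q/n_i, so the layer transit time is t_i = b_i·n_i / q:
  layer 1 (clean gravel): t_1 = 11.7 × 0.18 / 7.673 = 0.2745 d
  layer 2 (coarse sand): t_2 = 12.7 × 0.30 / 7.673 = 0.4965 d
  layer 3 (weathered basalt): t_3 = 9.14 × 0.13 / 7.673 = 0.1549 d
Total t = Σ t_i = 0.9259 days.

0.926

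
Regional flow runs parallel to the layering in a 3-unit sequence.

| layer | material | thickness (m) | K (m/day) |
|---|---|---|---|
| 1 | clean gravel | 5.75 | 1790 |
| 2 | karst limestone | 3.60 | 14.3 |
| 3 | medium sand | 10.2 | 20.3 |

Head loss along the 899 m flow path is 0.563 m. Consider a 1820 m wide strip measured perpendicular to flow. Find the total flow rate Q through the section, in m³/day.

12000

Flow is parallel to layering, so each bed carries its own Darcy discharge and the transmissivities add.
Σ(K_i·b_i) = 1790×5.75 + 14.3×3.60 + 20.3×10.2 = 10551 m²/day.
Hydraulic gradient i = Δh / L = 0.563 / 899 = 0.0006263.
Q = Σ(K_i·b_i) · W · i = 10551 × 1820 × 0.0006263 = 12026 m³/day.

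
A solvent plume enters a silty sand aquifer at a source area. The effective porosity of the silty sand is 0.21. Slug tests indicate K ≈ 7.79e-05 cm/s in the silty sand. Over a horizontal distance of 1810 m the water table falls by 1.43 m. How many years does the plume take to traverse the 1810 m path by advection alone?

Convert K: 7.79e-05 cm/s × 864 = 0.06731 m/day.
Hydraulic gradient i = Δh / L = 1.43 / 1810 = 0.0007901.
Darcy flux q = K · i = 0.06731 × 0.0007901 = 5.318e-05 m/day.
Seepage velocity v = q / n_e = 5.318e-05 / 0.21 = 0.0002532 m/day.
Travel time t = L / v = 1810 / 0.0002532 = 7.148e+06 days = 19570 years.

19600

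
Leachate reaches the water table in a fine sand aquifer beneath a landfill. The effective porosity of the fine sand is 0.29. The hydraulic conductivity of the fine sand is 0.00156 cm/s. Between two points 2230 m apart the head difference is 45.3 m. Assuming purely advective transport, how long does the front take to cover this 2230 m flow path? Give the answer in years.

Convert K: 0.00156 cm/s × 864 = 1.348 m/day.
Hydraulic gradient i = Δh / L = 45.3 / 2230 = 0.02031.
Darcy flux q = K · i = 1.348 × 0.02031 = 0.02738 m/day.
Seepage velocity v = q / n_e = 0.02738 / 0.29 = 0.09441 m/day.
Travel time t = L / v = 2230 / 0.09441 = 23620 days = 64.67 years.

64.7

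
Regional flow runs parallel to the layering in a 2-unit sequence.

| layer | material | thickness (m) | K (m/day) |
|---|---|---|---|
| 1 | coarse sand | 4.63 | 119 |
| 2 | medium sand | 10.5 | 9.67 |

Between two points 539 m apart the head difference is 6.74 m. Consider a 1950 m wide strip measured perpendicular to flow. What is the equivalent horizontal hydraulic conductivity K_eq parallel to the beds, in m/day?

43.1

Flow is parallel to layering, so each bed carries its own Darcy discharge and the transmissivities add.
Σ(K_i·b_i) = 119×4.63 + 9.67×10.5 = 652.5 m²/day.
Total thickness b = 15.13 m, so K_eq = Σ(K_i·b_i)/b = 43.13 m/day.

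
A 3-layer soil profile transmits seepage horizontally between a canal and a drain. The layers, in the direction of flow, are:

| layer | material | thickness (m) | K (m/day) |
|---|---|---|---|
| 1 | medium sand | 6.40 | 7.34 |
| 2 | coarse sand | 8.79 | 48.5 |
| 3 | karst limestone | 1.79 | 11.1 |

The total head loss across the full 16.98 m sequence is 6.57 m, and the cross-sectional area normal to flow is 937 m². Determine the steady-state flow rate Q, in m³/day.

Flow is perpendicular to layering, so the layers act in series and the equivalent K is the thickness-weighted harmonic mean.
Total thickness L = 6.40 + 8.79 + 1.79 = 16.98 m.
Σ(b_i/K_i) = 6.40/7.34 + 8.79/48.5 + 1.79/11.1 = 1.214 d.
K_eq = L / Σ(b_i/K_i) = 16.98 / 1.214 = 13.98 m/day.
Q = K_eq · A · (Δh/L) = 13.98 × 937 × (6.57/16.98) = 5069 m³/day.

5070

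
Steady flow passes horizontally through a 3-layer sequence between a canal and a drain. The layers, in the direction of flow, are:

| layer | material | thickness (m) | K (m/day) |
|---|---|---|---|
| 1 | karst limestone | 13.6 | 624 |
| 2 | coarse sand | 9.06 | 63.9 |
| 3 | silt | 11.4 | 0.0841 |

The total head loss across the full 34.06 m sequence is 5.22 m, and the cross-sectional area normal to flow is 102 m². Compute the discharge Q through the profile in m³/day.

Flow is perpendicular to layering, so the layers act in series and the equivalent K is the thickness-weighted harmonic mean.
Total thickness L = 13.6 + 9.06 + 11.4 = 34.06 m.
Σ(b_i/K_i) = 13.6/624 + 9.06/63.9 + 11.4/0.0841 = 135.7 d.
K_eq = L / Σ(b_i/K_i) = 34.06 / 135.7 = 0.2510 m/day.
Q = K_eq · A · (Δh/L) = 0.2510 × 102 × (5.22/34.06) = 3.923 m³/day.

3.92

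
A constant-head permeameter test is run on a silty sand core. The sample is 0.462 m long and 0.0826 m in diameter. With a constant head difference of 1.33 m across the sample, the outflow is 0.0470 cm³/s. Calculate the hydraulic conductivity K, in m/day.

0.263

Cross-sectional area A = π·(d/2)² = π × (0.0826/2)² = 0.005359 m².
Convert discharge: 0.0470 cm³/s = 4.700e-08 m³/s.
Darcy's law rearranged: K = Q·L / (A·Δh) = 4.700e-08 × 0.462 / (0.005359 × 1.33) = 3.047e-06 m/s = 0.2632 m/day.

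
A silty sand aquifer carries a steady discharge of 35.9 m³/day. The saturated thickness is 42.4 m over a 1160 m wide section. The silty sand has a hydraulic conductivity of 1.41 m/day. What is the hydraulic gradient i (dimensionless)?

Cross-sectional area A = 1160 × 42.4 = 49184 m².
From Q = K·A·i, i = Q / (K·A) = 35.9 / (1.410 × 49184) = 0.0005177.

0.000518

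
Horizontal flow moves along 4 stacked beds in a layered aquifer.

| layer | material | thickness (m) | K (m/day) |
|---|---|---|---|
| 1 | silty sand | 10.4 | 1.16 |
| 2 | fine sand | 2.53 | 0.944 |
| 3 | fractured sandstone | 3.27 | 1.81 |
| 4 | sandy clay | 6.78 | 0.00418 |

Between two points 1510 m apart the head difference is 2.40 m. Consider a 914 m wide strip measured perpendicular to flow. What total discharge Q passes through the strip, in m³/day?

Flow is parallel to layering, so each bed carries its own Darcy discharge and the transmissivities add.
Σ(K_i·b_i) = 1.16×10.4 + 0.944×2.53 + 1.81×3.27 + 0.00418×6.78 = 20.40 m²/day.
Hydraulic gradient i = Δh / L = 2.40 / 1510 = 0.001589.
Q = Σ(K_i·b_i) · W · i = 20.40 × 914 × 0.001589 = 29.63 m³/day.

29.6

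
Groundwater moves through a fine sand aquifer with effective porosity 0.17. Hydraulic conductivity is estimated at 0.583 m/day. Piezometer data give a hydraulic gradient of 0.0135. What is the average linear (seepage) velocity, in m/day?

Hydraulic gradient i = 0.0135.
Darcy flux q = K · i = 0.5830 × 0.01350 = 0.007870 m/day.
Seepage velocity v = q / n_e = 0.007870 / 0.17 = 0.04630 m/day.

0.0463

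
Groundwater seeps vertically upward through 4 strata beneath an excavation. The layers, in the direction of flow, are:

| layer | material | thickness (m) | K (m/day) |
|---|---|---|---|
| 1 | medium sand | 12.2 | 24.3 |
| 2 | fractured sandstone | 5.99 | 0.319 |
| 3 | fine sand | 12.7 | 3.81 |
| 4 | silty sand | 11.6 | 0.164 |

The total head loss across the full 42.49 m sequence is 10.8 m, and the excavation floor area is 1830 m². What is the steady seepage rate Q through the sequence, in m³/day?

212

Flow is perpendicular to layering, so the layers act in series and the equivalent K is the thickness-weighted harmonic mean.
Total thickness L = 12.2 + 5.99 + 12.7 + 11.6 = 42.49 m.
Σ(b_i/K_i) = 12.2/24.3 + 5.99/0.319 + 12.7/3.81 + 11.6/0.164 = 93.34 d.
K_eq = L / Σ(b_i/K_i) = 42.49 / 93.34 = 0.4552 m/day.
Q = K_eq · A · (Δh/L) = 0.4552 × 1830 × (10.8/42.49) = 211.7 m³/day.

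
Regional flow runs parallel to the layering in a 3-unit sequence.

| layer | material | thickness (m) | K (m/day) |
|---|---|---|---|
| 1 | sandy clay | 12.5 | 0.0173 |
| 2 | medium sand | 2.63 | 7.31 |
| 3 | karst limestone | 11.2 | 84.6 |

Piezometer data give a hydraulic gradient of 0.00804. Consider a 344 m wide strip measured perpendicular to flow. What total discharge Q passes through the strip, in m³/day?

Flow is parallel to layering, so each bed carries its own Darcy discharge and the transmissivities add.
Σ(K_i·b_i) = 0.0173×12.5 + 7.31×2.63 + 84.6×11.2 = 967.0 m²/day.
Hydraulic gradient i = 0.00804.
Q = Σ(K_i·b_i) · W · i = 967.0 × 344 × 0.008040 = 2674 m³/day.

2670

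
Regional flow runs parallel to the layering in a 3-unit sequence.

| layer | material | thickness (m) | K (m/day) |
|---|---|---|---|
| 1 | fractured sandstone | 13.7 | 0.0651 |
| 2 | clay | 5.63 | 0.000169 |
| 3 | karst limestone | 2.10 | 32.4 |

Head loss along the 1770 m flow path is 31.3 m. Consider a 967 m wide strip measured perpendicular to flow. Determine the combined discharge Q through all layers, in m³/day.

1180

Flow is parallel to layering, so each bed carries its own Darcy discharge and the transmissivities add.
Σ(K_i·b_i) = 0.0651×13.7 + 0.000169×5.63 + 32.4×2.10 = 68.93 m²/day.
Hydraulic gradient i = Δh / L = 31.3 / 1770 = 0.01768.
Q = Σ(K_i·b_i) · W · i = 68.93 × 967 × 0.01768 = 1179 m³/day.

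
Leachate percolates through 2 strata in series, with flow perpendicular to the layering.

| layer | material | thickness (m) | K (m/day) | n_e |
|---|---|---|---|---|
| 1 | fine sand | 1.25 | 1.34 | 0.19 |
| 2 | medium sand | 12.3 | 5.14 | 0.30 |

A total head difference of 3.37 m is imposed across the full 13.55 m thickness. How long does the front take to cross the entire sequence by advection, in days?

With flow normal to the layers, continuity requires the same specific discharge q through every layer.
Σ(b_i/K_i) = 1.25/1.34 + 12.3/5.14 = 3.326 d.
q = Δh / Σ(b_i/K_i) = 3.37 / 3.326 = 1.013 m/day.
In each layer the seepage velocity is v_i = q/n_i, so the layer transit time is t_i = b_i·n_i / q:
  layer 1 (fine sand): t_1 = 1.25 × 0.19 / 1.013 = 0.2344 d
  layer 2 (medium sand): t_2 = 12.3 × 0.30 / 1.013 = 3.642 d
Total t = Σ t_i = 3.876 days.

3.88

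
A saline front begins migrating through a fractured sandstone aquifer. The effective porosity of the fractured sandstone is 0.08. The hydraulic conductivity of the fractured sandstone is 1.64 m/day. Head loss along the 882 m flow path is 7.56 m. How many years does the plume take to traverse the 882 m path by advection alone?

13.7

Hydraulic gradient i = Δh / L = 7.56 / 882 = 0.008571.
Darcy flux q = K · i = 1.640 × 0.008571 = 0.01406 m/day.
Seepage velocity v = q / n_e = 0.01406 / 0.08 = 0.1757 m/day.
Travel time t = L / v = 882 / 0.1757 = 5020 days = 13.74 years.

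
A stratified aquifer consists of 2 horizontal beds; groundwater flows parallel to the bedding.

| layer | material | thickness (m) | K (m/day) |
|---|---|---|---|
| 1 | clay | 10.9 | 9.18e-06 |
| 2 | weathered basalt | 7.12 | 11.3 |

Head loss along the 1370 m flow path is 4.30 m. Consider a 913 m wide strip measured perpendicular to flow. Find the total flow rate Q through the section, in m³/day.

231

Flow is parallel to layering, so each bed carries its own Darcy discharge and the transmissivities add.
Σ(K_i·b_i) = 9.18e-06×10.9 + 11.3×7.12 = 80.46 m²/day.
Hydraulic gradient i = Δh / L = 4.30 / 1370 = 0.003139.
Q = Σ(K_i·b_i) · W · i = 80.46 × 913 × 0.003139 = 230.6 m³/day.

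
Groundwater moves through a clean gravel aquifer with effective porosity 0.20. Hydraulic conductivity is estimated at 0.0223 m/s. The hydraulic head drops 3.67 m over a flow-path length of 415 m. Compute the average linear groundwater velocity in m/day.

85.2

Convert K: 0.0223 m/s × 86400 = 1927 m/day.
Hydraulic gradient i = Δh / L = 3.67 / 415 = 0.008843.
Darcy flux q = K · i = 1927 × 0.008843 = 17.04 m/day.
Seepage velocity v = q / n_e = 17.04 / 0.20 = 85.19 m/day.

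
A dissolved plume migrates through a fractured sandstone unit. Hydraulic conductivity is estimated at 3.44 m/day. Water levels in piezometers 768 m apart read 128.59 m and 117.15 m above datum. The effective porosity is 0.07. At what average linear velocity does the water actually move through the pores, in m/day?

0.732

Hydraulic gradient i = (128.59 − 117.15) / 768 = 11.44 / 768 = 0.01490.
Darcy flux q = K · i = 3.440 × 0.01490 = 0.05124 m/day.
Seepage velocity v = q / n_e = 0.05124 / 0.07 = 0.7320 m/day.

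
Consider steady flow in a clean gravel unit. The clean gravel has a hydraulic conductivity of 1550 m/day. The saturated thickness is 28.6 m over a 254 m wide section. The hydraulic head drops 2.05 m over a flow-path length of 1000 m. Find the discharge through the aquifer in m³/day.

Cross-sectional area A = 254 × 28.6 = 7264 m².
Hydraulic gradient i = Δh / L = 2.05 / 1000 = 0.002050.
Darcy's law: Q = K · A · i = 1550 × 7264 × 0.002050 = 23083 m³/day.

23100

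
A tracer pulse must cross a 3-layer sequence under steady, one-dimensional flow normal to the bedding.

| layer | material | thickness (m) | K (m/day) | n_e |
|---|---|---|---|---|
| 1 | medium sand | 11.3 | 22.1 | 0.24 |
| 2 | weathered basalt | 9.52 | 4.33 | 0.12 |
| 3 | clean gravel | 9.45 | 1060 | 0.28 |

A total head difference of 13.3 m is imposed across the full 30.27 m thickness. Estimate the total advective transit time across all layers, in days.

1.33

With flow normal to the layers, continuity requires the same specific discharge q through every layer.
Σ(b_i/K_i) = 11.3/22.1 + 9.52/4.33 + 9.45/1060 = 2.719 d.
q = Δh / Σ(b_i/K_i) = 13.3 / 2.719 = 4.892 m/day.
In each layer the seepage velocity is v_i = q/n_i, so the layer transit time is t_i = b_i·n_i / q:
  layer 1 (medium sand): t_1 = 11.3 × 0.24 / 4.892 = 0.5544 d
  layer 2 (weathered basalt): t_2 = 9.52 × 0.12 / 4.892 = 0.2335 d
  layer 3 (clean gravel): t_3 = 9.45 × 0.28 / 4.892 = 0.5409 d
Total t = Σ t_i = 1.329 days.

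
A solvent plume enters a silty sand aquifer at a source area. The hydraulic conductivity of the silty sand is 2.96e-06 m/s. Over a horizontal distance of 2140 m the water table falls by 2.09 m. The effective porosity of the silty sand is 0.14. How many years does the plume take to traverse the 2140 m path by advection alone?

Convert K: 2.96e-06 m/s × 86400 = 0.2557 m/day.
Hydraulic gradient i = Δh / L = 2.09 / 2140 = 0.0009766.
Darcy flux q = K · i = 0.2557 × 0.0009766 = 0.0002498 m/day.
Seepage velocity v = q / n_e = 0.0002498 / 0.14 = 0.001784 m/day.
Travel time t = L / v = 2140 / 0.001784 = 1.200e+06 days = 3284 years.

3280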